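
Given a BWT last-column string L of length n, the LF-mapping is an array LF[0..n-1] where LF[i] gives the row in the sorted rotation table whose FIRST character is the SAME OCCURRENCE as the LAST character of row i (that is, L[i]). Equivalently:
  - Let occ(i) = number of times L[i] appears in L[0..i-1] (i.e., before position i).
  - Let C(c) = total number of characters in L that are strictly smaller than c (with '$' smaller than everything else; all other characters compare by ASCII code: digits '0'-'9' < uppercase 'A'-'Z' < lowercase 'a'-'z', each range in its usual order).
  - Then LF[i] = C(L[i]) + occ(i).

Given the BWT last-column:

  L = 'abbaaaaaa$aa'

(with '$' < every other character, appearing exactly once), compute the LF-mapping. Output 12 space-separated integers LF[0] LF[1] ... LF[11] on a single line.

Answer: 1 10 11 2 3 4 5 6 7 0 8 9

Derivation:
Char counts: '$':1, 'a':9, 'b':2
C (first-col start): C('$')=0, C('a')=1, C('b')=10
L[0]='a': occ=0, LF[0]=C('a')+0=1+0=1
L[1]='b': occ=0, LF[1]=C('b')+0=10+0=10
L[2]='b': occ=1, LF[2]=C('b')+1=10+1=11
L[3]='a': occ=1, LF[3]=C('a')+1=1+1=2
L[4]='a': occ=2, LF[4]=C('a')+2=1+2=3
L[5]='a': occ=3, LF[5]=C('a')+3=1+3=4
L[6]='a': occ=4, LF[6]=C('a')+4=1+4=5
L[7]='a': occ=5, LF[7]=C('a')+5=1+5=6
L[8]='a': occ=6, LF[8]=C('a')+6=1+6=7
L[9]='$': occ=0, LF[9]=C('$')+0=0+0=0
L[10]='a': occ=7, LF[10]=C('a')+7=1+7=8
L[11]='a': occ=8, LF[11]=C('a')+8=1+8=9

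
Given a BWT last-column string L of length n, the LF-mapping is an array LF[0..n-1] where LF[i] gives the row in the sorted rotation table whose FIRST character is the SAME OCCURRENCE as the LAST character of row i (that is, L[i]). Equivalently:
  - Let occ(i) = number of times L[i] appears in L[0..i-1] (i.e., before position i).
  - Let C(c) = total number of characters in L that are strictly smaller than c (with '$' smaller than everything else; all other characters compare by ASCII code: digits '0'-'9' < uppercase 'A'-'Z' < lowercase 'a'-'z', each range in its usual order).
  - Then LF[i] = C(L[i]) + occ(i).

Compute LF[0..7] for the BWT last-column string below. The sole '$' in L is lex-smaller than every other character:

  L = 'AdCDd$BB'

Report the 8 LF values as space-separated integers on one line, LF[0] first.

Answer: 1 6 4 5 7 0 2 3

Derivation:
Char counts: '$':1, 'A':1, 'B':2, 'C':1, 'D':1, 'd':2
C (first-col start): C('$')=0, C('A')=1, C('B')=2, C('C')=4, C('D')=5, C('d')=6
L[0]='A': occ=0, LF[0]=C('A')+0=1+0=1
L[1]='d': occ=0, LF[1]=C('d')+0=6+0=6
L[2]='C': occ=0, LF[2]=C('C')+0=4+0=4
L[3]='D': occ=0, LF[3]=C('D')+0=5+0=5
L[4]='d': occ=1, LF[4]=C('d')+1=6+1=7
L[5]='$': occ=0, LF[5]=C('$')+0=0+0=0
L[6]='B': occ=0, LF[6]=C('B')+0=2+0=2
L[7]='B': occ=1, LF[7]=C('B')+1=2+1=3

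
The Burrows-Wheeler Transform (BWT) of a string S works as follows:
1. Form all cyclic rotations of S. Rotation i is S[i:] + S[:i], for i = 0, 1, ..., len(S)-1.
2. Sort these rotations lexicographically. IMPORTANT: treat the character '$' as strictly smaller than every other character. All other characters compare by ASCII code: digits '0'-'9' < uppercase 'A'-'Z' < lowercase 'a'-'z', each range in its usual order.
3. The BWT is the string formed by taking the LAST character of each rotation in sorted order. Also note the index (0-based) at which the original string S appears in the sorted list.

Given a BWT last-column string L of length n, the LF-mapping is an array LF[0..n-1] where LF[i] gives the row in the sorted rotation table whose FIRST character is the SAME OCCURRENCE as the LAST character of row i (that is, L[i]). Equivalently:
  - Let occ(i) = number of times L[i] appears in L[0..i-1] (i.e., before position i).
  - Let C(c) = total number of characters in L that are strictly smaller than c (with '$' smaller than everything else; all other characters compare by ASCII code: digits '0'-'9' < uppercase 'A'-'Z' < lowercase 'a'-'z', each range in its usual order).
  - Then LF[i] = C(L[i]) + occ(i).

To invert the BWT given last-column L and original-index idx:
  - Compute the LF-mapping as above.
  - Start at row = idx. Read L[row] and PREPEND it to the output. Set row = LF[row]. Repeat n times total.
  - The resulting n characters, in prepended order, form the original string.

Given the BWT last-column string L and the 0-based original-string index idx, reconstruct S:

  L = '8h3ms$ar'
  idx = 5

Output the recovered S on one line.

LF mapping: 2 4 1 5 7 0 3 6
Walk LF starting at row 5, prepending L[row]:
  step 1: row=5, L[5]='$', prepend. Next row=LF[5]=0
  step 2: row=0, L[0]='8', prepend. Next row=LF[0]=2
  step 3: row=2, L[2]='3', prepend. Next row=LF[2]=1
  step 4: row=1, L[1]='h', prepend. Next row=LF[1]=4
  step 5: row=4, L[4]='s', prepend. Next row=LF[4]=7
  step 6: row=7, L[7]='r', prepend. Next row=LF[7]=6
  step 7: row=6, L[6]='a', prepend. Next row=LF[6]=3
  step 8: row=3, L[3]='m', prepend. Next row=LF[3]=5
Reversed output: marsh38$

Answer: marsh38$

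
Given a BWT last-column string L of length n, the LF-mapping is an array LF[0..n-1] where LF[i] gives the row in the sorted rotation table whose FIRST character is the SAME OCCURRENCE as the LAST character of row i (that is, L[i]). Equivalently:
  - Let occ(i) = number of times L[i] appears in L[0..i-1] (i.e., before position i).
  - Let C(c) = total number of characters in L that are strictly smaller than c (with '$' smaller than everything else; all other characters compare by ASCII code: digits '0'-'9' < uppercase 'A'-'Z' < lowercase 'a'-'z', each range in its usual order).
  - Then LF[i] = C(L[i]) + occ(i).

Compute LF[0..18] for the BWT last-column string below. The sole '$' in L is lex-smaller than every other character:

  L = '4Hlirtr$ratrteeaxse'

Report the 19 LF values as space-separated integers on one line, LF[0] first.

Answer: 1 2 9 8 10 15 11 0 12 3 16 13 17 5 6 4 18 14 7

Derivation:
Char counts: '$':1, '4':1, 'H':1, 'a':2, 'e':3, 'i':1, 'l':1, 'r':4, 's':1, 't':3, 'x':1
C (first-col start): C('$')=0, C('4')=1, C('H')=2, C('a')=3, C('e')=5, C('i')=8, C('l')=9, C('r')=10, C('s')=14, C('t')=15, C('x')=18
L[0]='4': occ=0, LF[0]=C('4')+0=1+0=1
L[1]='H': occ=0, LF[1]=C('H')+0=2+0=2
L[2]='l': occ=0, LF[2]=C('l')+0=9+0=9
L[3]='i': occ=0, LF[3]=C('i')+0=8+0=8
L[4]='r': occ=0, LF[4]=C('r')+0=10+0=10
L[5]='t': occ=0, LF[5]=C('t')+0=15+0=15
L[6]='r': occ=1, LF[6]=C('r')+1=10+1=11
L[7]='$': occ=0, LF[7]=C('$')+0=0+0=0
L[8]='r': occ=2, LF[8]=C('r')+2=10+2=12
L[9]='a': occ=0, LF[9]=C('a')+0=3+0=3
L[10]='t': occ=1, LF[10]=C('t')+1=15+1=16
L[11]='r': occ=3, LF[11]=C('r')+3=10+3=13
L[12]='t': occ=2, LF[12]=C('t')+2=15+2=17
L[13]='e': occ=0, LF[13]=C('e')+0=5+0=5
L[14]='e': occ=1, LF[14]=C('e')+1=5+1=6
L[15]='a': occ=1, LF[15]=C('a')+1=3+1=4
L[16]='x': occ=0, LF[16]=C('x')+0=18+0=18
L[17]='s': occ=0, LF[17]=C('s')+0=14+0=14
L[18]='e': occ=2, LF[18]=C('e')+2=5+2=7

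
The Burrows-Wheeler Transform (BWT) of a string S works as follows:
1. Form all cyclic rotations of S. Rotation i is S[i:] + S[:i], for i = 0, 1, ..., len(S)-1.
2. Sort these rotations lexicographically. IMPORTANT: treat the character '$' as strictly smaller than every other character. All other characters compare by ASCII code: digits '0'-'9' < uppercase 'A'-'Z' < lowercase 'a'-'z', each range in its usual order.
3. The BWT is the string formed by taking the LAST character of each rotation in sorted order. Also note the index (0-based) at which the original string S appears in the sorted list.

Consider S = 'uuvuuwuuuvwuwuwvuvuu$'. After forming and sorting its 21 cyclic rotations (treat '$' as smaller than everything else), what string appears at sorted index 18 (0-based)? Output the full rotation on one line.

All 21 rotations (rotation i = S[i:]+S[:i]):
  rot[0] = uuvuuwuuuvwuwuwvuvuu$
  rot[1] = uvuuwuuuvwuwuwvuvuu$u
  rot[2] = vuuwuuuvwuwuwvuvuu$uu
  rot[3] = uuwuuuvwuwuwvuvuu$uuv
  rot[4] = uwuuuvwuwuwvuvuu$uuvu
  rot[5] = wuuuvwuwuwvuvuu$uuvuu
  rot[6] = uuuvwuwuwvuvuu$uuvuuw
  rot[7] = uuvwuwuwvuvuu$uuvuuwu
  rot[8] = uvwuwuwvuvuu$uuvuuwuu
  rot[9] = vwuwuwvuvuu$uuvuuwuuu
  rot[10] = wuwuwvuvuu$uuvuuwuuuv
  rot[11] = uwuwvuvuu$uuvuuwuuuvw
  rot[12] = wuwvuvuu$uuvuuwuuuvwu
  rot[13] = uwvuvuu$uuvuuwuuuvwuw
  rot[14] = wvuvuu$uuvuuwuuuvwuwu
  rot[15] = vuvuu$uuvuuwuuuvwuwuw
  rot[16] = uvuu$uuvuuwuuuvwuwuwv
  rot[17] = vuu$uuvuuwuuuvwuwuwvu
  rot[18] = uu$uuvuuwuuuvwuwuwvuv
  rot[19] = u$uuvuuwuuuvwuwuwvuvu
  rot[20] = $uuvuuwuuuvwuwuwvuvuu
Sorted (with $ < everything):
  sorted[0] = $uuvuuwuuuvwuwuwvuvuu
  sorted[1] = u$uuvuuwuuuvwuwuwvuvu
  sorted[2] = uu$uuvuuwuuuvwuwuwvuv
  sorted[3] = uuuvwuwuwvuvuu$uuvuuw
  sorted[4] = uuvuuwuuuvwuwuwvuvuu$
  sorted[5] = uuvwuwuwvuvuu$uuvuuwu
  sorted[6] = uuwuuuvwuwuwvuvuu$uuv
  sorted[7] = uvuu$uuvuuwuuuvwuwuwv
  sorted[8] = uvuuwuuuvwuwuwvuvuu$u
  sorted[9] = uvwuwuwvuvuu$uuvuuwuu
  sorted[10] = uwuuuvwuwuwvuvuu$uuvu
  sorted[11] = uwuwvuvuu$uuvuuwuuuvw
  sorted[12] = uwvuvuu$uuvuuwuuuvwuw
  sorted[13] = vuu$uuvuuwuuuvwuwuwvu
  sorted[14] = vuuwuuuvwuwuwvuvuu$uu
  sorted[15] = vuvuu$uuvuuwuuuvwuwuw
  sorted[16] = vwuwuwvuvuu$uuvuuwuuu
  sorted[17] = wuuuvwuwuwvuvuu$uuvuu
  sorted[18] = wuwuwvuvuu$uuvuuwuuuv
  sorted[19] = wuwvuvuu$uuvuuwuuuvwu
  sorted[20] = wvuvuu$uuvuuwuuuvwuwu
sorted[18] = wuwuwvuvuu$uuvuuwuuuv

Answer: wuwuwvuvuu$uuvuuwuuuv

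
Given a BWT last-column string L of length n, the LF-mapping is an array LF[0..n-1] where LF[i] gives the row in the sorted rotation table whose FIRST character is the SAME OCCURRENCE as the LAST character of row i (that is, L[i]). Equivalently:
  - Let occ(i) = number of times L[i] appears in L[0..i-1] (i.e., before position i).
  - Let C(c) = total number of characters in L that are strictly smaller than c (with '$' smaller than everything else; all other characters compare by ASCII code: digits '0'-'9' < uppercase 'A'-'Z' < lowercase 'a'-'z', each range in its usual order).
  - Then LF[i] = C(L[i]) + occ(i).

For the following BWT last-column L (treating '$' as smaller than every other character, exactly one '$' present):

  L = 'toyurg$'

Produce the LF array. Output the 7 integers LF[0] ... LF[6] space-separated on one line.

Char counts: '$':1, 'g':1, 'o':1, 'r':1, 't':1, 'u':1, 'y':1
C (first-col start): C('$')=0, C('g')=1, C('o')=2, C('r')=3, C('t')=4, C('u')=5, C('y')=6
L[0]='t': occ=0, LF[0]=C('t')+0=4+0=4
L[1]='o': occ=0, LF[1]=C('o')+0=2+0=2
L[2]='y': occ=0, LF[2]=C('y')+0=6+0=6
L[3]='u': occ=0, LF[3]=C('u')+0=5+0=5
L[4]='r': occ=0, LF[4]=C('r')+0=3+0=3
L[5]='g': occ=0, LF[5]=C('g')+0=1+0=1
L[6]='$': occ=0, LF[6]=C('$')+0=0+0=0

Answer: 4 2 6 5 3 1 0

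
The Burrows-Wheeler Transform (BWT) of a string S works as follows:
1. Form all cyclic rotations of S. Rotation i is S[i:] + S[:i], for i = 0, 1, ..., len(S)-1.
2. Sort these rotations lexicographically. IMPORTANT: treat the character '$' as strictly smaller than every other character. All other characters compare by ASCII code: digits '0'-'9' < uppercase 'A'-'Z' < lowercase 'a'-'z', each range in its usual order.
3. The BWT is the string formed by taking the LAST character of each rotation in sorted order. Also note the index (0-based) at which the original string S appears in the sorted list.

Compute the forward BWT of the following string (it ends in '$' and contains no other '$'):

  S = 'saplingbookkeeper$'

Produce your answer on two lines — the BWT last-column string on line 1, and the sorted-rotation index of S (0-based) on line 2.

All 18 rotations (rotation i = S[i:]+S[:i]):
  rot[0] = saplingbookkeeper$
  rot[1] = aplingbookkeeper$s
  rot[2] = plingbookkeeper$sa
  rot[3] = lingbookkeeper$sap
  rot[4] = ingbookkeeper$sapl
  rot[5] = ngbookkeeper$sapli
  rot[6] = gbookkeeper$saplin
  rot[7] = bookkeeper$sapling
  rot[8] = ookkeeper$saplingb
  rot[9] = okkeeper$saplingbo
  rot[10] = kkeeper$saplingboo
  rot[11] = keeper$saplingbook
  rot[12] = eeper$saplingbookk
  rot[13] = eper$saplingbookke
  rot[14] = per$saplingbookkee
  rot[15] = er$saplingbookkeep
  rot[16] = r$saplingbookkeepe
  rot[17] = $saplingbookkeeper
Sorted (with $ < everything):
  sorted[0] = $saplingbookkeeper  (last char: 'r')
  sorted[1] = aplingbookkeeper$s  (last char: 's')
  sorted[2] = bookkeeper$sapling  (last char: 'g')
  sorted[3] = eeper$saplingbookk  (last char: 'k')
  sorted[4] = eper$saplingbookke  (last char: 'e')
  sorted[5] = er$saplingbookkeep  (last char: 'p')
  sorted[6] = gbookkeeper$saplin  (last char: 'n')
  sorted[7] = ingbookkeeper$sapl  (last char: 'l')
  sorted[8] = keeper$saplingbook  (last char: 'k')
  sorted[9] = kkeeper$saplingboo  (last char: 'o')
  sorted[10] = lingbookkeeper$sap  (last char: 'p')
  sorted[11] = ngbookkeeper$sapli  (last char: 'i')
  sorted[12] = okkeeper$saplingbo  (last char: 'o')
  sorted[13] = ookkeeper$saplingb  (last char: 'b')
  sorted[14] = per$saplingbookkee  (last char: 'e')
  sorted[15] = plingbookkeeper$sa  (last char: 'a')
  sorted[16] = r$saplingbookkeepe  (last char: 'e')
  sorted[17] = saplingbookkeeper$  (last char: '$')
Last column: rsgkepnlkopiobeae$
Original string S is at sorted index 17

Answer: rsgkepnlkopiobeae$
17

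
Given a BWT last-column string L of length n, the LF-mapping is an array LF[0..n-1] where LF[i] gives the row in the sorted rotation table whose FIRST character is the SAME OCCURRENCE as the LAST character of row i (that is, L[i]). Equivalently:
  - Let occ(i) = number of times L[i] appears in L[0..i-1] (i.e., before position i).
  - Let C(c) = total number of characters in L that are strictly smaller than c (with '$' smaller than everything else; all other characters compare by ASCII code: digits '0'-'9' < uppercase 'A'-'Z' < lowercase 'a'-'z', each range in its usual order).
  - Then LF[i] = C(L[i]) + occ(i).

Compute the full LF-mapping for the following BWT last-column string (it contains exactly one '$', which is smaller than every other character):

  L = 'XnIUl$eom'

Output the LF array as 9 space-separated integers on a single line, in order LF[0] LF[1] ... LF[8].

Answer: 3 7 1 2 5 0 4 8 6

Derivation:
Char counts: '$':1, 'I':1, 'U':1, 'X':1, 'e':1, 'l':1, 'm':1, 'n':1, 'o':1
C (first-col start): C('$')=0, C('I')=1, C('U')=2, C('X')=3, C('e')=4, C('l')=5, C('m')=6, C('n')=7, C('o')=8
L[0]='X': occ=0, LF[0]=C('X')+0=3+0=3
L[1]='n': occ=0, LF[1]=C('n')+0=7+0=7
L[2]='I': occ=0, LF[2]=C('I')+0=1+0=1
L[3]='U': occ=0, LF[3]=C('U')+0=2+0=2
L[4]='l': occ=0, LF[4]=C('l')+0=5+0=5
L[5]='$': occ=0, LF[5]=C('$')+0=0+0=0
L[6]='e': occ=0, LF[6]=C('e')+0=4+0=4
L[7]='o': occ=0, LF[7]=C('o')+0=8+0=8
L[8]='m': occ=0, LF[8]=C('m')+0=6+0=6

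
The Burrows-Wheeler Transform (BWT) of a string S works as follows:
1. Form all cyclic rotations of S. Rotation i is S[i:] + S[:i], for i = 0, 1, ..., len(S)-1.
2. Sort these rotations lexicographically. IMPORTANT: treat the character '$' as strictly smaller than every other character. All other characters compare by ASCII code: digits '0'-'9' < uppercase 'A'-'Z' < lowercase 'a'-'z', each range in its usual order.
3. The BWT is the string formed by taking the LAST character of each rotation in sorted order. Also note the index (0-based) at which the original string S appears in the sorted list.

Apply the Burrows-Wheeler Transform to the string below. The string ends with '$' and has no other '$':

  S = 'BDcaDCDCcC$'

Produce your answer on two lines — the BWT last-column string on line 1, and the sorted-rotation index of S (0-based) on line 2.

All 11 rotations (rotation i = S[i:]+S[:i]):
  rot[0] = BDcaDCDCcC$
  rot[1] = DcaDCDCcC$B
  rot[2] = caDCDCcC$BD
  rot[3] = aDCDCcC$BDc
  rot[4] = DCDCcC$BDca
  rot[5] = CDCcC$BDcaD
  rot[6] = DCcC$BDcaDC
  rot[7] = CcC$BDcaDCD
  rot[8] = cC$BDcaDCDC
  rot[9] = C$BDcaDCDCc
  rot[10] = $BDcaDCDCcC
Sorted (with $ < everything):
  sorted[0] = $BDcaDCDCcC  (last char: 'C')
  sorted[1] = BDcaDCDCcC$  (last char: '$')
  sorted[2] = C$BDcaDCDCc  (last char: 'c')
  sorted[3] = CDCcC$BDcaD  (last char: 'D')
  sorted[4] = CcC$BDcaDCD  (last char: 'D')
  sorted[5] = DCDCcC$BDca  (last char: 'a')
  sorted[6] = DCcC$BDcaDC  (last char: 'C')
  sorted[7] = DcaDCDCcC$B  (last char: 'B')
  sorted[8] = aDCDCcC$BDc  (last char: 'c')
  sorted[9] = cC$BDcaDCDC  (last char: 'C')
  sorted[10] = caDCDCcC$BD  (last char: 'D')
Last column: C$cDDaCBcCD
Original string S is at sorted index 1

Answer: C$cDDaCBcCD
1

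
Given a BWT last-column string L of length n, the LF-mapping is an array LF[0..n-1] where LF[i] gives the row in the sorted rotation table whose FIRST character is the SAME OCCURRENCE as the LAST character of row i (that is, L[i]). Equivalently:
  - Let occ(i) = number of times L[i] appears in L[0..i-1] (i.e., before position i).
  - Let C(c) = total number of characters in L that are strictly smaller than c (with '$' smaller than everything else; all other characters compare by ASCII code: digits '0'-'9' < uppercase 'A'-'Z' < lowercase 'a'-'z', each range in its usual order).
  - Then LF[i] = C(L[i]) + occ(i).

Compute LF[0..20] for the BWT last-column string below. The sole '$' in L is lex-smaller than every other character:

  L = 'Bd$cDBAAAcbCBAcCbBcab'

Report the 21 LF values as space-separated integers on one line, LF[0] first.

Char counts: '$':1, 'A':4, 'B':4, 'C':2, 'D':1, 'a':1, 'b':3, 'c':4, 'd':1
C (first-col start): C('$')=0, C('A')=1, C('B')=5, C('C')=9, C('D')=11, C('a')=12, C('b')=13, C('c')=16, C('d')=20
L[0]='B': occ=0, LF[0]=C('B')+0=5+0=5
L[1]='d': occ=0, LF[1]=C('d')+0=20+0=20
L[2]='$': occ=0, LF[2]=C('$')+0=0+0=0
L[3]='c': occ=0, LF[3]=C('c')+0=16+0=16
L[4]='D': occ=0, LF[4]=C('D')+0=11+0=11
L[5]='B': occ=1, LF[5]=C('B')+1=5+1=6
L[6]='A': occ=0, LF[6]=C('A')+0=1+0=1
L[7]='A': occ=1, LF[7]=C('A')+1=1+1=2
L[8]='A': occ=2, LF[8]=C('A')+2=1+2=3
L[9]='c': occ=1, LF[9]=C('c')+1=16+1=17
L[10]='b': occ=0, LF[10]=C('b')+0=13+0=13
L[11]='C': occ=0, LF[11]=C('C')+0=9+0=9
L[12]='B': occ=2, LF[12]=C('B')+2=5+2=7
L[13]='A': occ=3, LF[13]=C('A')+3=1+3=4
L[14]='c': occ=2, LF[14]=C('c')+2=16+2=18
L[15]='C': occ=1, LF[15]=C('C')+1=9+1=10
L[16]='b': occ=1, LF[16]=C('b')+1=13+1=14
L[17]='B': occ=3, LF[17]=C('B')+3=5+3=8
L[18]='c': occ=3, LF[18]=C('c')+3=16+3=19
L[19]='a': occ=0, LF[19]=C('a')+0=12+0=12
L[20]='b': occ=2, LF[20]=C('b')+2=13+2=15

Answer: 5 20 0 16 11 6 1 2 3 17 13 9 7 4 18 10 14 8 19 12 15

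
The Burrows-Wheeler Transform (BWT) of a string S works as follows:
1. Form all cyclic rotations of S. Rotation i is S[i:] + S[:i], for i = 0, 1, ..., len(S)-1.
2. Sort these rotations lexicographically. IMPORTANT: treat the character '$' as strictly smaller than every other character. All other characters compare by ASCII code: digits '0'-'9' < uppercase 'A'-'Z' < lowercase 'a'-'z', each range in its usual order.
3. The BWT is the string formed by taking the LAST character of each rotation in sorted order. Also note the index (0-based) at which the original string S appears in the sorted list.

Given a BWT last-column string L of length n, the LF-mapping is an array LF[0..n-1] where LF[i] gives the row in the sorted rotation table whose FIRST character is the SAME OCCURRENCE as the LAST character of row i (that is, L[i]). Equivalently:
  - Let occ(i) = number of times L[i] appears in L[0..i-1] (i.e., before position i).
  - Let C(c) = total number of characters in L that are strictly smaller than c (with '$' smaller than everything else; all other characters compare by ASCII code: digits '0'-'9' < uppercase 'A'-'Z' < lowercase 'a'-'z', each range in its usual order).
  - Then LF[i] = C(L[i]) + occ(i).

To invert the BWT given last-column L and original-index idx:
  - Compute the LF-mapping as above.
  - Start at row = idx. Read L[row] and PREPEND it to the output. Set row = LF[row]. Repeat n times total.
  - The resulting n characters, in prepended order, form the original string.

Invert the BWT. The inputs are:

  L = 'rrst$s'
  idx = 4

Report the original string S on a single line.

LF mapping: 1 2 3 5 0 4
Walk LF starting at row 4, prepending L[row]:
  step 1: row=4, L[4]='$', prepend. Next row=LF[4]=0
  step 2: row=0, L[0]='r', prepend. Next row=LF[0]=1
  step 3: row=1, L[1]='r', prepend. Next row=LF[1]=2
  step 4: row=2, L[2]='s', prepend. Next row=LF[2]=3
  step 5: row=3, L[3]='t', prepend. Next row=LF[3]=5
  step 6: row=5, L[5]='s', prepend. Next row=LF[5]=4
Reversed output: stsrr$

Answer: stsrr$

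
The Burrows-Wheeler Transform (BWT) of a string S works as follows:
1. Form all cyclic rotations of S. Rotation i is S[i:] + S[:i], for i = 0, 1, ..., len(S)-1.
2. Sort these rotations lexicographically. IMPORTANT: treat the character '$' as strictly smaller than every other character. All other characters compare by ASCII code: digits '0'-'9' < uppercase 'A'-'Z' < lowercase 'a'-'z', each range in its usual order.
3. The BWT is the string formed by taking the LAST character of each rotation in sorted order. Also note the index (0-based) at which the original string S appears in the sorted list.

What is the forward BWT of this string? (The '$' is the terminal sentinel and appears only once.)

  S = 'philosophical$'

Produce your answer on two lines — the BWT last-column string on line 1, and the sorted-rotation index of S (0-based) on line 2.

All 14 rotations (rotation i = S[i:]+S[:i]):
  rot[0] = philosophical$
  rot[1] = hilosophical$p
  rot[2] = ilosophical$ph
  rot[3] = losophical$phi
  rot[4] = osophical$phil
  rot[5] = sophical$philo
  rot[6] = ophical$philos
  rot[7] = phical$philoso
  rot[8] = hical$philosop
  rot[9] = ical$philosoph
  rot[10] = cal$philosophi
  rot[11] = al$philosophic
  rot[12] = l$philosophica
  rot[13] = $philosophical
Sorted (with $ < everything):
  sorted[0] = $philosophical  (last char: 'l')
  sorted[1] = al$philosophic  (last char: 'c')
  sorted[2] = cal$philosophi  (last char: 'i')
  sorted[3] = hical$philosop  (last char: 'p')
  sorted[4] = hilosophical$p  (last char: 'p')
  sorted[5] = ical$philosoph  (last char: 'h')
  sorted[6] = ilosophical$ph  (last char: 'h')
  sorted[7] = l$philosophica  (last char: 'a')
  sorted[8] = losophical$phi  (last char: 'i')
  sorted[9] = ophical$philos  (last char: 's')
  sorted[10] = osophical$phil  (last char: 'l')
  sorted[11] = phical$philoso  (last char: 'o')
  sorted[12] = philosophical$  (last char: '$')
  sorted[13] = sophical$philo  (last char: 'o')
Last column: lcipphhaislo$o
Original string S is at sorted index 12

Answer: lcipphhaislo$o
12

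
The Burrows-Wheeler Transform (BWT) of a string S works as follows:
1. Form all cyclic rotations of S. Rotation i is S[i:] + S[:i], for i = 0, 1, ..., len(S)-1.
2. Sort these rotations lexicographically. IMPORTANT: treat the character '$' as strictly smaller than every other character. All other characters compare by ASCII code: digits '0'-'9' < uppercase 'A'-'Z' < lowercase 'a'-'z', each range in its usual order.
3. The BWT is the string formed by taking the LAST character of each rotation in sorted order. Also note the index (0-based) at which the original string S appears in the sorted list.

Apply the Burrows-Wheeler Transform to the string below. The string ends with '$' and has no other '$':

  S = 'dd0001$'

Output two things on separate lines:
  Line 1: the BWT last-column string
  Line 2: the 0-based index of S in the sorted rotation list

All 7 rotations (rotation i = S[i:]+S[:i]):
  rot[0] = dd0001$
  rot[1] = d0001$d
  rot[2] = 0001$dd
  rot[3] = 001$dd0
  rot[4] = 01$dd00
  rot[5] = 1$dd000
  rot[6] = $dd0001
Sorted (with $ < everything):
  sorted[0] = $dd0001  (last char: '1')
  sorted[1] = 0001$dd  (last char: 'd')
  sorted[2] = 001$dd0  (last char: '0')
  sorted[3] = 01$dd00  (last char: '0')
  sorted[4] = 1$dd000  (last char: '0')
  sorted[5] = d0001$d  (last char: 'd')
  sorted[6] = dd0001$  (last char: '$')
Last column: 1d000d$
Original string S is at sorted index 6

Answer: 1d000d$
6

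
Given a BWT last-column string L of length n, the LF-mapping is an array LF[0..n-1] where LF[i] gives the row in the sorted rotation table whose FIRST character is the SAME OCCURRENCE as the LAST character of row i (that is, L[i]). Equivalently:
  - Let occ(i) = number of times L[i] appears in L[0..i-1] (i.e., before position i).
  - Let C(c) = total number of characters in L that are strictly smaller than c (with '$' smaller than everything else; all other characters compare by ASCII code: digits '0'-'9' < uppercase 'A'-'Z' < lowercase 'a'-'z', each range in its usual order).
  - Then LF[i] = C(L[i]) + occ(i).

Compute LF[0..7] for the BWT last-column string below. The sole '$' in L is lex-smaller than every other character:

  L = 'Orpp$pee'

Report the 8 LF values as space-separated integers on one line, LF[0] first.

Answer: 1 7 4 5 0 6 2 3

Derivation:
Char counts: '$':1, 'O':1, 'e':2, 'p':3, 'r':1
C (first-col start): C('$')=0, C('O')=1, C('e')=2, C('p')=4, C('r')=7
L[0]='O': occ=0, LF[0]=C('O')+0=1+0=1
L[1]='r': occ=0, LF[1]=C('r')+0=7+0=7
L[2]='p': occ=0, LF[2]=C('p')+0=4+0=4
L[3]='p': occ=1, LF[3]=C('p')+1=4+1=5
L[4]='$': occ=0, LF[4]=C('$')+0=0+0=0
L[5]='p': occ=2, LF[5]=C('p')+2=4+2=6
L[6]='e': occ=0, LF[6]=C('e')+0=2+0=2
L[7]='e': occ=1, LF[7]=C('e')+1=2+1=3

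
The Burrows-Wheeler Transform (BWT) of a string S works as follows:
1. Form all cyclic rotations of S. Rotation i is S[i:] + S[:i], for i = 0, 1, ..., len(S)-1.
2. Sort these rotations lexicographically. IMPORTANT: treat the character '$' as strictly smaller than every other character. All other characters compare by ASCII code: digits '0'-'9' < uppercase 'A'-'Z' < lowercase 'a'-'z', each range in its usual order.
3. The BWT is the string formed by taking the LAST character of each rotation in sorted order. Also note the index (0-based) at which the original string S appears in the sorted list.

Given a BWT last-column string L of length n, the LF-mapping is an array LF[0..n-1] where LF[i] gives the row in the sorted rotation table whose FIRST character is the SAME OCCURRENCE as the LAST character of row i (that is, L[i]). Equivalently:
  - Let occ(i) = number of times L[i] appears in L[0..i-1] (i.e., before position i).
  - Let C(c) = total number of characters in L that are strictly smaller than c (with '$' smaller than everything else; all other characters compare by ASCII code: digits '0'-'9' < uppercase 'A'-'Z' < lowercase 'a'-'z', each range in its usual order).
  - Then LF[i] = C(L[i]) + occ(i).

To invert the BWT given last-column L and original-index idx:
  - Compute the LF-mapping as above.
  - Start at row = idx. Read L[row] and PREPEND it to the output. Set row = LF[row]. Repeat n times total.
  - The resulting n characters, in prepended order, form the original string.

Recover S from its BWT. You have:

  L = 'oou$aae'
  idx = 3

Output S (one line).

Answer: euaoao$

Derivation:
LF mapping: 4 5 6 0 1 2 3
Walk LF starting at row 3, prepending L[row]:
  step 1: row=3, L[3]='$', prepend. Next row=LF[3]=0
  step 2: row=0, L[0]='o', prepend. Next row=LF[0]=4
  step 3: row=4, L[4]='a', prepend. Next row=LF[4]=1
  step 4: row=1, L[1]='o', prepend. Next row=LF[1]=5
  step 5: row=5, L[5]='a', prepend. Next row=LF[5]=2
  step 6: row=2, L[2]='u', prepend. Next row=LF[2]=6
  step 7: row=6, L[6]='e', prepend. Next row=LF[6]=3
Reversed output: euaoao$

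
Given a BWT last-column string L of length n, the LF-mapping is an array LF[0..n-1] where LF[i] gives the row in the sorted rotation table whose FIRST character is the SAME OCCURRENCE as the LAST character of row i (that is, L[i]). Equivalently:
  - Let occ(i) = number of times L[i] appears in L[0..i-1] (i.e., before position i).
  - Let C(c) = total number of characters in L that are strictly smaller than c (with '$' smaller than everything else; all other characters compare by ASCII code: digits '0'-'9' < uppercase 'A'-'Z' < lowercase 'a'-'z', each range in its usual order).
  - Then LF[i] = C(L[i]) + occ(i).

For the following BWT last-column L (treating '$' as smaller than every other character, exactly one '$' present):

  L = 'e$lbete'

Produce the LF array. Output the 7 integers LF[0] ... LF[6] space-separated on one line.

Char counts: '$':1, 'b':1, 'e':3, 'l':1, 't':1
C (first-col start): C('$')=0, C('b')=1, C('e')=2, C('l')=5, C('t')=6
L[0]='e': occ=0, LF[0]=C('e')+0=2+0=2
L[1]='$': occ=0, LF[1]=C('$')+0=0+0=0
L[2]='l': occ=0, LF[2]=C('l')+0=5+0=5
L[3]='b': occ=0, LF[3]=C('b')+0=1+0=1
L[4]='e': occ=1, LF[4]=C('e')+1=2+1=3
L[5]='t': occ=0, LF[5]=C('t')+0=6+0=6
L[6]='e': occ=2, LF[6]=C('e')+2=2+2=4

Answer: 2 0 5 1 3 6 4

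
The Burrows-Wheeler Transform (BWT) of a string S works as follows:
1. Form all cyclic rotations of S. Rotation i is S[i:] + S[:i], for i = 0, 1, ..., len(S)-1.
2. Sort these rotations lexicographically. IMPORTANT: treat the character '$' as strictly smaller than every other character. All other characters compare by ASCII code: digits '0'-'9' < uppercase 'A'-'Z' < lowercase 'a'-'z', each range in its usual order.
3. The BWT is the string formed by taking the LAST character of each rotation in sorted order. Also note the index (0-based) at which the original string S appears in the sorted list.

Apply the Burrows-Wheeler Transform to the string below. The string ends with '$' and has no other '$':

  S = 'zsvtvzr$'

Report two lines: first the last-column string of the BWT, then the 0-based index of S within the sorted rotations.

All 8 rotations (rotation i = S[i:]+S[:i]):
  rot[0] = zsvtvzr$
  rot[1] = svtvzr$z
  rot[2] = vtvzr$zs
  rot[3] = tvzr$zsv
  rot[4] = vzr$zsvt
  rot[5] = zr$zsvtv
  rot[6] = r$zsvtvz
  rot[7] = $zsvtvzr
Sorted (with $ < everything):
  sorted[0] = $zsvtvzr  (last char: 'r')
  sorted[1] = r$zsvtvz  (last char: 'z')
  sorted[2] = svtvzr$z  (last char: 'z')
  sorted[3] = tvzr$zsv  (last char: 'v')
  sorted[4] = vtvzr$zs  (last char: 's')
  sorted[5] = vzr$zsvt  (last char: 't')
  sorted[6] = zr$zsvtv  (last char: 'v')
  sorted[7] = zsvtvzr$  (last char: '$')
Last column: rzzvstv$
Original string S is at sorted index 7

Answer: rzzvstv$
7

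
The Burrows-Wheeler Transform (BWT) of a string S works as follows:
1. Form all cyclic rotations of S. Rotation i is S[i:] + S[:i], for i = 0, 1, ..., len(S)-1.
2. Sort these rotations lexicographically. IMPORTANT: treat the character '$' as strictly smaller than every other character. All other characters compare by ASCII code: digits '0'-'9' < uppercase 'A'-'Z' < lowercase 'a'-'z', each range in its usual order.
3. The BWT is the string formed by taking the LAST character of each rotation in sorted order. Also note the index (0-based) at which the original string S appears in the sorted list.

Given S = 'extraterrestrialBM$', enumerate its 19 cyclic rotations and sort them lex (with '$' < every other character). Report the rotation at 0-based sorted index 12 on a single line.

All 19 rotations (rotation i = S[i:]+S[:i]):
  rot[0] = extraterrestrialBM$
  rot[1] = xtraterrestrialBM$e
  rot[2] = traterrestrialBM$ex
  rot[3] = raterrestrialBM$ext
  rot[4] = aterrestrialBM$extr
  rot[5] = terrestrialBM$extra
  rot[6] = errestrialBM$extrat
  rot[7] = rrestrialBM$extrate
  rot[8] = restrialBM$extrater
  rot[9] = estrialBM$extraterr
  rot[10] = strialBM$extraterre
  rot[11] = trialBM$extraterres
  rot[12] = rialBM$extraterrest
  rot[13] = ialBM$extraterrestr
  rot[14] = alBM$extraterrestri
  rot[15] = lBM$extraterrestria
  rot[16] = BM$extraterrestrial
  rot[17] = M$extraterrestrialB
  rot[18] = $extraterrestrialBM
Sorted (with $ < everything):
  sorted[0] = $extraterrestrialBM
  sorted[1] = BM$extraterrestrial
  sorted[2] = M$extraterrestrialB
  sorted[3] = alBM$extraterrestri
  sorted[4] = aterrestrialBM$extr
  sorted[5] = errestrialBM$extrat
  sorted[6] = estrialBM$extraterr
  sorted[7] = extraterrestrialBM$
  sorted[8] = ialBM$extraterrestr
  sorted[9] = lBM$extraterrestria
  sorted[10] = raterrestrialBM$ext
  sorted[11] = restrialBM$extrater
  sorted[12] = rialBM$extraterrest
  sorted[13] = rrestrialBM$extrate
  sorted[14] = strialBM$extraterre
  sorted[15] = terrestrialBM$extra
  sorted[16] = traterrestrialBM$ex
  sorted[17] = trialBM$extraterres
  sorted[18] = xtraterrestrialBM$e
sorted[12] = rialBM$extraterrest

Answer: rialBM$extraterrest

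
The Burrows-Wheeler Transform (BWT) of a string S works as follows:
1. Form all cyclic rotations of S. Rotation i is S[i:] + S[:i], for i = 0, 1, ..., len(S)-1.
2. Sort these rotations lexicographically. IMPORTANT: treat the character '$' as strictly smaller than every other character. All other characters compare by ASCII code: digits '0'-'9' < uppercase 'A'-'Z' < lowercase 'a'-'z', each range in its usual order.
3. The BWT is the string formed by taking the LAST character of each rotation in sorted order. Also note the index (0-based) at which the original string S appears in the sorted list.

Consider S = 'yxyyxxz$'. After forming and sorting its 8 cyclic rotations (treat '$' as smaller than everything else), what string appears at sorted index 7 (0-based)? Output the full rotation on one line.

All 8 rotations (rotation i = S[i:]+S[:i]):
  rot[0] = yxyyxxz$
  rot[1] = xyyxxz$y
  rot[2] = yyxxz$yx
  rot[3] = yxxz$yxy
  rot[4] = xxz$yxyy
  rot[5] = xz$yxyyx
  rot[6] = z$yxyyxx
  rot[7] = $yxyyxxz
Sorted (with $ < everything):
  sorted[0] = $yxyyxxz
  sorted[1] = xxz$yxyy
  sorted[2] = xyyxxz$y
  sorted[3] = xz$yxyyx
  sorted[4] = yxxz$yxy
  sorted[5] = yxyyxxz$
  sorted[6] = yyxxz$yx
  sorted[7] = z$yxyyxx
sorted[7] = z$yxyyxx

Answer: z$yxyyxx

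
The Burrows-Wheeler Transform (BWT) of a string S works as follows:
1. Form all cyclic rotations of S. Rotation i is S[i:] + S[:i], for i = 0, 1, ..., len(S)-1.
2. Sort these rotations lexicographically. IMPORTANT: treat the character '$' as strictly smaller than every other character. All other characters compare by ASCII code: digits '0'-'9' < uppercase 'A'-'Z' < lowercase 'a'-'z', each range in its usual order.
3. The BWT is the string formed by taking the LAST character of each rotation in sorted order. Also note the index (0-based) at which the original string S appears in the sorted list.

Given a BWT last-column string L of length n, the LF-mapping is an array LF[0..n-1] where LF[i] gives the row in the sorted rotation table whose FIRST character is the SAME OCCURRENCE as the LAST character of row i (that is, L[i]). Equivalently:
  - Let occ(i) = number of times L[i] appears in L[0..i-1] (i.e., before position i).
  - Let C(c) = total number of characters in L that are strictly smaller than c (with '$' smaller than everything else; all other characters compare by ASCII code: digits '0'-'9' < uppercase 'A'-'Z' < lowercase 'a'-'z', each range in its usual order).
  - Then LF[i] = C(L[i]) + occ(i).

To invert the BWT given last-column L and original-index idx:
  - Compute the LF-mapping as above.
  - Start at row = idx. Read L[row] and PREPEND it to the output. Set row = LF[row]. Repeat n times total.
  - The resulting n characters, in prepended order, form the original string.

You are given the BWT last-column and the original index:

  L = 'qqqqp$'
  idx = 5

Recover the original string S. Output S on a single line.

Answer: qqpqq$

Derivation:
LF mapping: 2 3 4 5 1 0
Walk LF starting at row 5, prepending L[row]:
  step 1: row=5, L[5]='$', prepend. Next row=LF[5]=0
  step 2: row=0, L[0]='q', prepend. Next row=LF[0]=2
  step 3: row=2, L[2]='q', prepend. Next row=LF[2]=4
  step 4: row=4, L[4]='p', prepend. Next row=LF[4]=1
  step 5: row=1, L[1]='q', prepend. Next row=LF[1]=3
  step 6: row=3, L[3]='q', prepend. Next row=LF[3]=5
Reversed output: qqpqq$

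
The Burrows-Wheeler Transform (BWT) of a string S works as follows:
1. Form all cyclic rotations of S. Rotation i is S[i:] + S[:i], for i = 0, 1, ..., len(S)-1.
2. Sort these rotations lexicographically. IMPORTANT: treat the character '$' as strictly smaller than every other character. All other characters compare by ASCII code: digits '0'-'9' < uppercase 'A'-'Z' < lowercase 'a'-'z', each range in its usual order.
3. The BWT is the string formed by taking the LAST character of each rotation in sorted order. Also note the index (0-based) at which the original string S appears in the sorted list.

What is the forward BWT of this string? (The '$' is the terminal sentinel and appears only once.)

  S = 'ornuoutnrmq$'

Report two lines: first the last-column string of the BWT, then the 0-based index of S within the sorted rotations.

Answer: qrtr$umnouno
4

Derivation:
All 12 rotations (rotation i = S[i:]+S[:i]):
  rot[0] = ornuoutnrmq$
  rot[1] = rnuoutnrmq$o
  rot[2] = nuoutnrmq$or
  rot[3] = uoutnrmq$orn
  rot[4] = outnrmq$ornu
  rot[5] = utnrmq$ornuo
  rot[6] = tnrmq$ornuou
  rot[7] = nrmq$ornuout
  rot[8] = rmq$ornuoutn
  rot[9] = mq$ornuoutnr
  rot[10] = q$ornuoutnrm
  rot[11] = $ornuoutnrmq
Sorted (with $ < everything):
  sorted[0] = $ornuoutnrmq  (last char: 'q')
  sorted[1] = mq$ornuoutnr  (last char: 'r')
  sorted[2] = nrmq$ornuout  (last char: 't')
  sorted[3] = nuoutnrmq$or  (last char: 'r')
  sorted[4] = ornuoutnrmq$  (last char: '$')
  sorted[5] = outnrmq$ornu  (last char: 'u')
  sorted[6] = q$ornuoutnrm  (last char: 'm')
  sorted[7] = rmq$ornuoutn  (last char: 'n')
  sorted[8] = rnuoutnrmq$o  (last char: 'o')
  sorted[9] = tnrmq$ornuou  (last char: 'u')
  sorted[10] = uoutnrmq$orn  (last char: 'n')
  sorted[11] = utnrmq$ornuo  (last char: 'o')
Last column: qrtr$umnouno
Original string S is at sorted index 4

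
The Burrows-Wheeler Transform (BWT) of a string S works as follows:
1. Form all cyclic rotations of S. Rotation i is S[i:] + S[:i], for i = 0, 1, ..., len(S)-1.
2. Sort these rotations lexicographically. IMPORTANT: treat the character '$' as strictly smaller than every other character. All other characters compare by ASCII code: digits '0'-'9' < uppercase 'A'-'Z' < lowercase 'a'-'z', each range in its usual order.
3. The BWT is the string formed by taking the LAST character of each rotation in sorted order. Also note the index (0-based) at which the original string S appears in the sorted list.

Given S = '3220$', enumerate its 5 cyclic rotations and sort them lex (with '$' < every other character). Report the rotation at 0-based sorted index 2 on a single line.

Answer: 20$32

Derivation:
All 5 rotations (rotation i = S[i:]+S[:i]):
  rot[0] = 3220$
  rot[1] = 220$3
  rot[2] = 20$32
  rot[3] = 0$322
  rot[4] = $3220
Sorted (with $ < everything):
  sorted[0] = $3220
  sorted[1] = 0$322
  sorted[2] = 20$32
  sorted[3] = 220$3
  sorted[4] = 3220$
sorted[2] = 20$32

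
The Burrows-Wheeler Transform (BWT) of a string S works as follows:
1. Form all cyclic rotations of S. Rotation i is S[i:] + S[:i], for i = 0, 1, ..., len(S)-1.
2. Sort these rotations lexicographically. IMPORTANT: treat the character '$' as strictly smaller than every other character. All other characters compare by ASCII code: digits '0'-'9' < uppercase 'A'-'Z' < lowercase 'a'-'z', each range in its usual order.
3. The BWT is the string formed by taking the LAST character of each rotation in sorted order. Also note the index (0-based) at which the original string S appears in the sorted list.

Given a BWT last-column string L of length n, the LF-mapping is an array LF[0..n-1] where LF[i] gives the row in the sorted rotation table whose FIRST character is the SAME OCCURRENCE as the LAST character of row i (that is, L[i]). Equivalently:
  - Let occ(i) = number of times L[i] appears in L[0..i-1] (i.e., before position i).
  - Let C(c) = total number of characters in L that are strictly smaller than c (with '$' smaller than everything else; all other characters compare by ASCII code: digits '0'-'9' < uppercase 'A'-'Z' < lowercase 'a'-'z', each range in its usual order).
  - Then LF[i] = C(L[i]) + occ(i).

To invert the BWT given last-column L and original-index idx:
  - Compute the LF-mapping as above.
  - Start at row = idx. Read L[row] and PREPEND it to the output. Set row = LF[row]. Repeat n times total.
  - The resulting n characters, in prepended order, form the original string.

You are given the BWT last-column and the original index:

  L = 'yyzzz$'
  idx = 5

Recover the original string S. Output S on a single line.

Answer: zzzyy$

Derivation:
LF mapping: 1 2 3 4 5 0
Walk LF starting at row 5, prepending L[row]:
  step 1: row=5, L[5]='$', prepend. Next row=LF[5]=0
  step 2: row=0, L[0]='y', prepend. Next row=LF[0]=1
  step 3: row=1, L[1]='y', prepend. Next row=LF[1]=2
  step 4: row=2, L[2]='z', prepend. Next row=LF[2]=3
  step 5: row=3, L[3]='z', prepend. Next row=LF[3]=4
  step 6: row=4, L[4]='z', prepend. Next row=LF[4]=5
Reversed output: zzzyy$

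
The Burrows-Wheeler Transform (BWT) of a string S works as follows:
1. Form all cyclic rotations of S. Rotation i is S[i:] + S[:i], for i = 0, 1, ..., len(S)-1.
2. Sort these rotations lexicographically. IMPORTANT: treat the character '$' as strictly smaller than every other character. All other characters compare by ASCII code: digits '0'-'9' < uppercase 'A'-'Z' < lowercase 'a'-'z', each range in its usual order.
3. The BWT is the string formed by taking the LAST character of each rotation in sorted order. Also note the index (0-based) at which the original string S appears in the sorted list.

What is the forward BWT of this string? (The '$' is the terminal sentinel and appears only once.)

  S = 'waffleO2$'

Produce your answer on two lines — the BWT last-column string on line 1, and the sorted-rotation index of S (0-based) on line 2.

All 9 rotations (rotation i = S[i:]+S[:i]):
  rot[0] = waffleO2$
  rot[1] = affleO2$w
  rot[2] = ffleO2$wa
  rot[3] = fleO2$waf
  rot[4] = leO2$waff
  rot[5] = eO2$waffl
  rot[6] = O2$waffle
  rot[7] = 2$waffleO
  rot[8] = $waffleO2
Sorted (with $ < everything):
  sorted[0] = $waffleO2  (last char: '2')
  sorted[1] = 2$waffleO  (last char: 'O')
  sorted[2] = O2$waffle  (last char: 'e')
  sorted[3] = affleO2$w  (last char: 'w')
  sorted[4] = eO2$waffl  (last char: 'l')
  sorted[5] = ffleO2$wa  (last char: 'a')
  sorted[6] = fleO2$waf  (last char: 'f')
  sorted[7] = leO2$waff  (last char: 'f')
  sorted[8] = waffleO2$  (last char: '$')
Last column: 2Oewlaff$
Original string S is at sorted index 8

Answer: 2Oewlaff$
8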